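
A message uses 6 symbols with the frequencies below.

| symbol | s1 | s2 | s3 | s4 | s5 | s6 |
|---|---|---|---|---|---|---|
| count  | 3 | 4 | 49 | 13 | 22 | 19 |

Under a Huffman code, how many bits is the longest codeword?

Merge the two lowest-weight nodes at each step:
combine s1(3), s2(4) → 7
combine 7, s4(13) → 20
combine s6(19), 20 → 39
combine s5(22), 39 → 61
combine s3(49), 61 → 110
Maximum depth reached is 5.

5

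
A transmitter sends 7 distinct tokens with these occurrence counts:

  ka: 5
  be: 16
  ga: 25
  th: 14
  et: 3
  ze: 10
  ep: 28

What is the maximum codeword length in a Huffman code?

4

Merge the two lowest-weight nodes at each step:
merge et(3) and ka(5): 8
merge 8 and ze(10): 18
merge th(14) and be(16): 30
merge 18 and ga(25): 43
merge ep(28) and 30: 58
merge 43 and 58: 101
The first pair merged (et, ka) ends up deepest, at depth 4.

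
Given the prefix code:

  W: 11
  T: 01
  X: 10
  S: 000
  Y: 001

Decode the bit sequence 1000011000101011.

Read left to right; each codeword is recognised as soon as it completes (prefix code):
  10→X | 000→S | 11→W | 000→S | 10→X | 10→X | 11→W
Decoded message: XSWSXXW

XSWSXXW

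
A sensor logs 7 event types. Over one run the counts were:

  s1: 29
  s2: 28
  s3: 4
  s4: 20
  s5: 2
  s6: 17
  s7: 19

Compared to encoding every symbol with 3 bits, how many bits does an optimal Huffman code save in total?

51

Fixed-length: 3 bits × 119 symbols = 357 bits.
Huffman merges:
combine s5(2), s3(4) → 6
combine 6, s6(17) → 23
combine s7(19), s4(20) → 39
combine 23, s2(28) → 51
combine s1(29), 39 → 68
combine 51, 68 → 119
Huffman total = 6 + 23 + 39 + 51 + 68 + 119 = 306 bits.
Saving = 357 − 306 = 51 bits.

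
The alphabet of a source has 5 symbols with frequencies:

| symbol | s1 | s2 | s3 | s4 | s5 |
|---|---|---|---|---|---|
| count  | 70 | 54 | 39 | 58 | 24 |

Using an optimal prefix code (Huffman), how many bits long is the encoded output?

553

Greedily combine the two least-frequent nodes:
s5(24) + s3(39) → 63
s2(54) + s4(58) → 112
63 + s1(70) → 133
112 + 133 → 245
Total encoded bits = sum of merged weights = 63 + 112 + 133 + 245 = 553.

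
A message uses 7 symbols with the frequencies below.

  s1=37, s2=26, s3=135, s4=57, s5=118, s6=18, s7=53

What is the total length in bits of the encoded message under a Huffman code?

Merge the two smallest weights repeatedly:
s6(18) + s2(26) → 44
s1(37) + 44 → 81
s7(53) + s4(57) → 110
81 + 110 → 191
s5(118) + s3(135) → 253
191 + 253 → 444
Total encoded bits = sum of merged weights = 44 + 81 + 110 + 191 + 253 + 444 = 1123.

1123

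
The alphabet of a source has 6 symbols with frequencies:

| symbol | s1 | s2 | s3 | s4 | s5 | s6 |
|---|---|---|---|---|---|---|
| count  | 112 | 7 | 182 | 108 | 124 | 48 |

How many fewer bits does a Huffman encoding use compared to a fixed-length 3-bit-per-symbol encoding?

363

Fixed-length: 3 bits × 581 symbols = 1743 bits.
Huffman merges:
combine s2(7), s6(48) → 55
combine 55, s4(108) → 163
combine s1(112), s5(124) → 236
combine 163, s3(182) → 345
combine 236, 345 → 581
Huffman total = 55 + 163 + 236 + 345 + 581 = 1380 bits.
Saving = 1743 − 1380 = 363 bits.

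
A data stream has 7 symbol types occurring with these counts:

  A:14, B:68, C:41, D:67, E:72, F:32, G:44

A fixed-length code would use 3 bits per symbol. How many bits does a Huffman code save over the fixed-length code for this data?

94

Fixed-length: 3 bits × 338 symbols = 1014 bits.
Huffman merges:
combine A(14), F(32) → 46
combine C(41), G(44) → 85
combine 46, D(67) → 113
combine B(68), E(72) → 140
combine 85, 113 → 198
combine 140, 198 → 338
Huffman total = 46 + 85 + 113 + 140 + 198 + 338 = 920 bits.
Saving = 1014 − 920 = 94 bits.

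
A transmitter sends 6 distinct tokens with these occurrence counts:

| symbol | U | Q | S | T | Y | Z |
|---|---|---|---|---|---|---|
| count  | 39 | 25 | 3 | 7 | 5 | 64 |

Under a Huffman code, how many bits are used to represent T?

4

Repeatedly merge the two smallest:
S(3) + Y(5) → 8
T(7) + 8 → 15
15 + Q(25) → 40
U(39) + 40 → 79
Z(64) + 79 → 143
T's leaf is at depth 4, giving a 4-bit codeword.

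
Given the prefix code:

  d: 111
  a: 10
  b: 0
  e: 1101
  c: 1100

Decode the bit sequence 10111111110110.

Read left to right; each codeword is recognised as soon as it completes (prefix code):
  10→a | 111→d | 111→d | 1101→e | 10→a
Decoded message: addea

addea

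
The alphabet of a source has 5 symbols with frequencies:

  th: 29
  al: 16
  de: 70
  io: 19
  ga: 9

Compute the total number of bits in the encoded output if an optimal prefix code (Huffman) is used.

285

Merge the two smallest weights repeatedly:
merge ga(9) and al(16): 25
merge io(19) and 25: 44
merge th(29) and 44: 73
merge de(70) and 73: 143
Each symbol's bit-cost is frequency × depth; summing gives 285 bits (equivalently 25 + 44 + 73 + 143).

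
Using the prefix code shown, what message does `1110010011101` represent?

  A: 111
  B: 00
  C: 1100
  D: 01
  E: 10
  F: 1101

ABEDF

Read left to right; each codeword is recognised as soon as it completes (prefix code):
  111→A | 00→B | 10→E | 01→D | 1101→F
Decoded message: ABEDF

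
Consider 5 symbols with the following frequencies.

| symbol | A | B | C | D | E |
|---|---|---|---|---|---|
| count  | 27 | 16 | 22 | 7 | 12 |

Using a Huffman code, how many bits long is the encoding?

187

Greedily combine the two least-frequent nodes:
combine D(7), E(12) → 19
combine B(16), 19 → 35
combine C(22), A(27) → 49
combine 35, 49 → 84
The encoded length is the sum of every internal node's weight: 19 + 35 + 49 + 84 = 187 bits.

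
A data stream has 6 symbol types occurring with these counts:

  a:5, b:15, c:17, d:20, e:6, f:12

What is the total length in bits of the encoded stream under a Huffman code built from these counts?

Greedily combine the two least-frequent nodes:
merge a(5) and e(6): 11
merge 11 and f(12): 23
merge b(15) and c(17): 32
merge d(20) and 23: 43
merge 32 and 43: 75
Total encoded bits = sum of merged weights = 11 + 23 + 32 + 43 + 75 = 184.

184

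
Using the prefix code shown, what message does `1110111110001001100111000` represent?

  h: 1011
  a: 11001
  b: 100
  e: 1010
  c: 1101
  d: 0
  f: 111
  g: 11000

Read left to right; each codeword is recognised as soon as it completes (prefix code):
  111→f | 0→d | 111→f | 11000→g | 100→b | 11001→a | 11000→g
Decoded message: fdfgbag

fdfgbag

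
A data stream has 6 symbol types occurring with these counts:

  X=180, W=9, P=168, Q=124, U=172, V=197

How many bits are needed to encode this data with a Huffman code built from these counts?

2134

Greedily combine the two least-frequent nodes:
W(9) + Q(124) → 133
133 + P(168) → 301
U(172) + X(180) → 352
V(197) + 301 → 498
352 + 498 → 850
Total encoded bits = sum of merged weights = 133 + 301 + 352 + 498 + 850 = 2134.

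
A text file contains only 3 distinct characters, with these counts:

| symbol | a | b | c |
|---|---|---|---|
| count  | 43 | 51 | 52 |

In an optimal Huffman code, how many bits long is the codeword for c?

Build the tree from the bottom:
a(43) + b(51) → 94
c(52) + 94 → 146
c sits one level below the root: a 1-bit codeword.

1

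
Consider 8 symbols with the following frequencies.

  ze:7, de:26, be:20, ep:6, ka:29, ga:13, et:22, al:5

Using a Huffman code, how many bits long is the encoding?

Merge the two smallest weights repeatedly:
combine al(5), ep(6) → 11
combine ze(7), 11 → 18
combine ga(13), 18 → 31
combine be(20), et(22) → 42
combine de(26), ka(29) → 55
combine 31, 42 → 73
combine 55, 73 → 128
The encoded length is the sum of every internal node's weight: 11 + 18 + 31 + 42 + 55 + 73 + 128 = 358 bits.

358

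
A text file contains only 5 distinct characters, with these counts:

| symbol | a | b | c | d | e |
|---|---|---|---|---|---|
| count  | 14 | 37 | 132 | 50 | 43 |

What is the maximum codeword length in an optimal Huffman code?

Merge the two lowest-weight nodes at each step:
a(14) + b(37) → 51
e(43) + d(50) → 93
51 + 93 → 144
c(132) + 144 → 276
The rarest symbols sit at the bottom; the longest codeword is 3 bits.

3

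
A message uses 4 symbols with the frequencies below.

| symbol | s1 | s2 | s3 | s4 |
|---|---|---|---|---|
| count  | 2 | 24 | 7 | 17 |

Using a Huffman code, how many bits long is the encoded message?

85

Merge the two smallest weights repeatedly:
combine s1(2), s3(7) → 9
combine 9, s4(17) → 26
combine s2(24), 26 → 50
Each symbol's bit-cost is frequency × depth; summing gives 85 bits (equivalently 9 + 26 + 50).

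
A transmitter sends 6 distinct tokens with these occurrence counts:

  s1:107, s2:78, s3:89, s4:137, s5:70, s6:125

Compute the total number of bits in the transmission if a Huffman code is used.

1556

Merge the two smallest weights repeatedly:
s5(70) + s2(78) → 148
s3(89) + s1(107) → 196
s6(125) + s4(137) → 262
148 + 196 → 344
262 + 344 → 606
The encoded length is the sum of every internal node's weight: 148 + 196 + 262 + 344 + 606 = 1556 bits.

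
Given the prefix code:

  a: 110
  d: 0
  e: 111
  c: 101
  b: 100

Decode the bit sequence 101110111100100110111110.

caebbaea

Read left to right; each codeword is recognised as soon as it completes (prefix code):
  101→c | 110→a | 111→e | 100→b | 100→b | 110→a | 111→e | 110→a
Decoded message: caebbaea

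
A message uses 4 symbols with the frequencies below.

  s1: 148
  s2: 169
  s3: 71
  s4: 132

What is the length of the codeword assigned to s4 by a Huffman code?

2

Huffman merges, smallest pair first:
merge s3(71) and s4(132): 203
merge s1(148) and s2(169): 317
merge 203 and 317: 520
The subtree containing s4 is merged 2 times, so code length = 2.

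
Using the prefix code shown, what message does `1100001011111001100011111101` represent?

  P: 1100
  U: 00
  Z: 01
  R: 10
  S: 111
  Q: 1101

Read left to right; each codeword is recognised as soon as it completes (prefix code):
  1100→P | 00→U | 10→R | 111→S | 1100→P | 1100→P | 01→Z | 111→S | 1101→Q
Decoded message: PURSPPZSQ

PURSPPZSQ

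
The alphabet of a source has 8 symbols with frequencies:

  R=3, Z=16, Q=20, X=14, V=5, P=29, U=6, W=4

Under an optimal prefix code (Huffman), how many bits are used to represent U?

Build the tree from the bottom:
merge R(3) and W(4): 7
merge V(5) and U(6): 11
merge 7 and 11: 18
merge X(14) and Z(16): 30
merge 18 and Q(20): 38
merge P(29) and 30: 59
merge 38 and 59: 97
U sits 4 levels below the root, so its codeword is 4 bits.

4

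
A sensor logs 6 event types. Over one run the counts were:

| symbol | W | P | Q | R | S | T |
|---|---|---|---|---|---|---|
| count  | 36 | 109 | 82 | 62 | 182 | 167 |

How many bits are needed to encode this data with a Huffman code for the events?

Merge the two smallest weights repeatedly:
combine W(36), R(62) → 98
combine Q(82), 98 → 180
combine P(109), T(167) → 276
combine 180, S(182) → 362
combine 276, 362 → 638
Each symbol's bit-cost is frequency × depth; summing gives 1554 bits (equivalently 98 + 180 + 276 + 362 + 638).

1554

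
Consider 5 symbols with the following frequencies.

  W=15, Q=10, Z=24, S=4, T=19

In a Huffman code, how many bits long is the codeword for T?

2

Huffman merges, smallest pair first:
combine S(4), Q(10) → 14
combine 14, W(15) → 29
combine T(19), Z(24) → 43
combine 29, 43 → 72
T's leaf is at depth 2, giving a 2-bit codeword.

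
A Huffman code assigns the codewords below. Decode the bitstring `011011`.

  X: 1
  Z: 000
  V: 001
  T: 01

TXTX

Read left to right; each codeword is recognised as soon as it completes (prefix code):
  01→T | 1→X | 01→T | 1→X
Decoded message: TXTX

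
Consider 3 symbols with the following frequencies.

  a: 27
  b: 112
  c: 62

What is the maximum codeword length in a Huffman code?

2

Merge the two lowest-weight nodes at each step:
merge a(27) and c(62): 89
merge 89 and b(112): 201
Maximum depth reached is 2.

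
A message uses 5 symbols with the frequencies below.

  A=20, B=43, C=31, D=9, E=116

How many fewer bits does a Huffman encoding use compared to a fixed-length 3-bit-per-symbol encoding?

Fixed-length: 3 bits × 219 symbols = 657 bits.
Huffman merges:
D(9) + A(20) → 29
29 + C(31) → 60
B(43) + 60 → 103
103 + E(116) → 219
Huffman total = 29 + 60 + 103 + 219 = 411 bits.
Saving = 657 − 411 = 246 bits.

246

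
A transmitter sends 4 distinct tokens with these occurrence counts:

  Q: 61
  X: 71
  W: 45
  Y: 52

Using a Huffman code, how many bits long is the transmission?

458

Greedily combine the two least-frequent nodes:
merge W(45) and Y(52): 97
merge Q(61) and X(71): 132
merge 97 and 132: 229
The encoded length is the sum of every internal node's weight: 97 + 132 + 229 = 458 bits.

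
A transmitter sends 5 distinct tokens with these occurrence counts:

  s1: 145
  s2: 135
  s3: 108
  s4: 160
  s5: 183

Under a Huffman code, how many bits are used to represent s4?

Build the tree from the bottom:
s3(108) + s2(135) → 243
s1(145) + s4(160) → 305
s5(183) + 243 → 426
305 + 426 → 731
The subtree containing s4 is merged 2 times, so code length = 2.

2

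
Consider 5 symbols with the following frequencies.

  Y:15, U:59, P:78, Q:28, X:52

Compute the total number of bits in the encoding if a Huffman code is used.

507

Build the Huffman tree bottom-up:
merge Y(15) and Q(28): 43
merge 43 and X(52): 95
merge U(59) and P(78): 137
merge 95 and 137: 232
The encoded length is the sum of every internal node's weight: 43 + 95 + 137 + 232 = 507 bits.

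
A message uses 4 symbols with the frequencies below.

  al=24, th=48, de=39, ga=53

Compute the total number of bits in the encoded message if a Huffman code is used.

Build the Huffman tree bottom-up:
al(24) + de(39) → 63
th(48) + ga(53) → 101
63 + 101 → 164
The encoded length is the sum of every internal node's weight: 63 + 101 + 164 = 328 bits.

328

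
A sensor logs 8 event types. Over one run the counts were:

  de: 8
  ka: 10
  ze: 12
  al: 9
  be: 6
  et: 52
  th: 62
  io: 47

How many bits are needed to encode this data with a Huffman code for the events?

516

Merge the two smallest weights repeatedly:
combine be(6), de(8) → 14
combine al(9), ka(10) → 19
combine ze(12), 14 → 26
combine 19, 26 → 45
combine 45, io(47) → 92
combine et(52), th(62) → 114
combine 92, 114 → 206
Each symbol's bit-cost is frequency × depth; summing gives 516 bits (equivalently 14 + 19 + 26 + 45 + 92 + 114 + 206).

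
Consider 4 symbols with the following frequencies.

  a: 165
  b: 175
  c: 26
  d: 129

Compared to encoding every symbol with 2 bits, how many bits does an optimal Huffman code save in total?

Fixed-length: 2 bits × 495 symbols = 990 bits.
Huffman merges:
combine c(26), d(129) → 155
combine 155, a(165) → 320
combine b(175), 320 → 495
Huffman total = 155 + 320 + 495 = 970 bits.
Saving = 990 − 970 = 20 bits.

20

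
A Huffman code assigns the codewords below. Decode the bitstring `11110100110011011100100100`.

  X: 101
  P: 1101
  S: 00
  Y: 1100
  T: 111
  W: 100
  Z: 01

Read left to right; each codeword is recognised as soon as it completes (prefix code):
  111→T | 101→X | 00→S | 1100→Y | 1101→P | 1100→Y | 100→W | 100→W
Decoded message: TXSYPYWW

TXSYPYWW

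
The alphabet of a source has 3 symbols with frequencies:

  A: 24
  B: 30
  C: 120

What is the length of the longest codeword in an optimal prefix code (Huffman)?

2

Merge the two lowest-weight nodes at each step:
merge A(24) and B(30): 54
merge 54 and C(120): 174
The first pair merged (A, B) ends up deepest, at depth 2.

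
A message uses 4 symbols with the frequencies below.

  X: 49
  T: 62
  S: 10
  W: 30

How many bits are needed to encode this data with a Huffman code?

280

Greedily combine the two least-frequent nodes:
merge S(10) and W(30): 40
merge 40 and X(49): 89
merge T(62) and 89: 151
Total encoded bits = sum of merged weights = 40 + 89 + 151 = 280.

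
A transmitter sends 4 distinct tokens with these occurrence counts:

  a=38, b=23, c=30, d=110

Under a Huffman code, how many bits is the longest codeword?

Merge the two lowest-weight nodes at each step:
merge b(23) and c(30): 53
merge a(38) and 53: 91
merge 91 and d(110): 201
The rarest symbols sit at the bottom; the longest codeword is 3 bits.

3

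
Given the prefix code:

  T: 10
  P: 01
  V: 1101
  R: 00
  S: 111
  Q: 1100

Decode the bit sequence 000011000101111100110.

Read left to right; each codeword is recognised as soon as it completes (prefix code):
  00→R | 00→R | 1100→Q | 01→P | 01→P | 111→S | 10→T | 01→P | 10→T
Decoded message: RRQPPSTPT

RRQPPSTPT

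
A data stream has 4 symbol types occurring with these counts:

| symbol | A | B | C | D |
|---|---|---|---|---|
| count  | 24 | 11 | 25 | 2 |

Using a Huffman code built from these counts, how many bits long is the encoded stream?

112

Merge the two smallest weights repeatedly:
merge D(2) and B(11): 13
merge 13 and A(24): 37
merge C(25) and 37: 62
The encoded length is the sum of every internal node's weight: 13 + 37 + 62 = 112 bits.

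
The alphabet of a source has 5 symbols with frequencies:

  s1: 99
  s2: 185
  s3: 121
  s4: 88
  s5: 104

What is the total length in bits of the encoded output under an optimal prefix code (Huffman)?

Merge the two smallest weights repeatedly:
combine s4(88), s1(99) → 187
combine s5(104), s3(121) → 225
combine s2(185), 187 → 372
combine 225, 372 → 597
Total encoded bits = sum of merged weights = 187 + 225 + 372 + 597 = 1381.

1381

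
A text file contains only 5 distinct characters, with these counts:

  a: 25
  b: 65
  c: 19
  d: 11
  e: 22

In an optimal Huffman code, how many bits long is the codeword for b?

Huffman merges, smallest pair first:
combine d(11), c(19) → 30
combine e(22), a(25) → 47
combine 30, 47 → 77
combine b(65), 77 → 142
b is a child of the root — depth 1, so its codeword is a single bit.

1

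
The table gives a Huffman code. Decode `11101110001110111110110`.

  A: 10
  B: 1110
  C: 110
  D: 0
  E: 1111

Read left to right; each codeword is recognised as soon as it completes (prefix code):
  1110→B | 1110→B | 0→D | 0→D | 1110→B | 1111→E | 10→A | 110→C
Decoded message: BBDDBEAC

BBDDBEAC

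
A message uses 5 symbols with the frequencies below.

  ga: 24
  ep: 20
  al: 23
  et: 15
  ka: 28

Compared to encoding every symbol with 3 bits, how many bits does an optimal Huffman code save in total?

75

Fixed-length: 3 bits × 110 symbols = 330 bits.
Huffman merges:
et(15) + ep(20) → 35
al(23) + ga(24) → 47
ka(28) + 35 → 63
47 + 63 → 110
Huffman total = 35 + 47 + 63 + 110 = 255 bits.
Saving = 330 − 255 = 75 bits.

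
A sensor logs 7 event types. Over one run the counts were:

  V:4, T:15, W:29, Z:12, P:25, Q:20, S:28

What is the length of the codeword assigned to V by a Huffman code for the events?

4

Huffman merges, smallest pair first:
combine V(4), Z(12) → 16
combine T(15), 16 → 31
combine Q(20), P(25) → 45
combine S(28), W(29) → 57
combine 31, 45 → 76
combine 57, 76 → 133
V's leaf is at depth 4, giving a 4-bit codeword.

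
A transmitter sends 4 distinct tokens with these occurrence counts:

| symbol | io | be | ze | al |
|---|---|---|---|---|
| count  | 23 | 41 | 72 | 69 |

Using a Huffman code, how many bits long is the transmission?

402

Build the Huffman tree bottom-up:
combine io(23), be(41) → 64
combine 64, al(69) → 133
combine ze(72), 133 → 205
The encoded length is the sum of every internal node's weight: 64 + 133 + 205 = 402 bits.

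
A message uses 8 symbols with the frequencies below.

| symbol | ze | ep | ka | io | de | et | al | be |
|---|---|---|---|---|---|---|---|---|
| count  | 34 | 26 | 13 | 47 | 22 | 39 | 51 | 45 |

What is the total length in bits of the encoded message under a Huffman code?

815

Build the Huffman tree bottom-up:
combine ka(13), de(22) → 35
combine ep(26), ze(34) → 60
combine 35, et(39) → 74
combine be(45), io(47) → 92
combine al(51), 60 → 111
combine 74, 92 → 166
combine 111, 166 → 277
Each symbol's bit-cost is frequency × depth; summing gives 815 bits (equivalently 35 + 60 + 74 + 92 + 111 + 166 + 277).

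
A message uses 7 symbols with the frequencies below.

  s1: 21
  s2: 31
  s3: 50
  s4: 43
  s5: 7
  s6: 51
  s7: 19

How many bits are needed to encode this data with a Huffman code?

Greedily combine the two least-frequent nodes:
s5(7) + s7(19) → 26
s1(21) + 26 → 47
s2(31) + s4(43) → 74
47 + s3(50) → 97
s6(51) + 74 → 125
97 + 125 → 222
The encoded length is the sum of every internal node's weight: 26 + 47 + 74 + 97 + 125 + 222 = 591 bits.

591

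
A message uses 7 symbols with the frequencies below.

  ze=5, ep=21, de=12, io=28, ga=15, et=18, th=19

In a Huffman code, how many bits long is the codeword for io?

2

Build the tree from the bottom:
merge ze(5) and de(12): 17
merge ga(15) and 17: 32
merge et(18) and th(19): 37
merge ep(21) and io(28): 49
merge 32 and 37: 69
merge 49 and 69: 118
io sits 2 levels below the root, so its codeword is 2 bits.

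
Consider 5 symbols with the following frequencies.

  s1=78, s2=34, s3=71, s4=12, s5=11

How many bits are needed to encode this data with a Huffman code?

Merge the two smallest weights repeatedly:
combine s5(11), s4(12) → 23
combine 23, s2(34) → 57
combine 57, s3(71) → 128
combine s1(78), 128 → 206
The encoded length is the sum of every internal node's weight: 23 + 57 + 128 + 206 = 414 bits.

414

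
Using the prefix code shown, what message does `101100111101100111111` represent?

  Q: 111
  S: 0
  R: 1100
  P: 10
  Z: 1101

PRQPRQQ

Read left to right; each codeword is recognised as soon as it completes (prefix code):
  10→P | 1100→R | 111→Q | 10→P | 1100→R | 111→Q | 111→Q
Decoded message: PRQPRQQ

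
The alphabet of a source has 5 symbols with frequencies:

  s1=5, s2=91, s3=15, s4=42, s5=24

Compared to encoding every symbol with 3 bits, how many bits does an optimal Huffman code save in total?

Fixed-length: 3 bits × 177 symbols = 531 bits.
Huffman merges:
s1(5) + s3(15) → 20
20 + s5(24) → 44
s4(42) + 44 → 86
86 + s2(91) → 177
Huffman total = 20 + 44 + 86 + 177 = 327 bits.
Saving = 531 − 327 = 204 bits.

204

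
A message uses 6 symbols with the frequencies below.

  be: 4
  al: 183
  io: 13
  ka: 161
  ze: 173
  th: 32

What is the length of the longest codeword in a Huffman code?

Merge the two lowest-weight nodes at each step:
merge be(4) and io(13): 17
merge 17 and th(32): 49
merge 49 and ka(161): 210
merge ze(173) and al(183): 356
merge 210 and 356: 566
The first pair merged (be, io) ends up deepest, at depth 4.

4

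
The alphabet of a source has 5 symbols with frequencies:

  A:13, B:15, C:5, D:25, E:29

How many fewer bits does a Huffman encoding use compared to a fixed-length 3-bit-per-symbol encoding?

Fixed-length: 3 bits × 87 symbols = 261 bits.
Huffman merges:
combine C(5), A(13) → 18
combine B(15), 18 → 33
combine D(25), E(29) → 54
combine 33, 54 → 87
Huffman total = 18 + 33 + 54 + 87 = 192 bits.
Saving = 261 − 192 = 69 bits.

69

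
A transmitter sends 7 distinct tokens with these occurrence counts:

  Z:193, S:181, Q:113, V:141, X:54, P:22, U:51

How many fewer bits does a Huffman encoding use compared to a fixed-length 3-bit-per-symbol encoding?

Fixed-length: 3 bits × 755 symbols = 2265 bits.
Huffman merges:
merge P(22) and U(51): 73
merge X(54) and 73: 127
merge Q(113) and 127: 240
merge V(141) and S(181): 322
merge Z(193) and 240: 433
merge 322 and 433: 755
Huffman total = 73 + 127 + 240 + 322 + 433 + 755 = 1950 bits.
Saving = 2265 − 1950 = 315 bits.

315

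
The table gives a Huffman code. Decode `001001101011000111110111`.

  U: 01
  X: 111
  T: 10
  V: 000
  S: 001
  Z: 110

Read left to right; each codeword is recognised as soon as it completes (prefix code):
  001→S | 001→S | 10→T | 10→T | 110→Z | 001→S | 111→X | 10→T | 111→X
Decoded message: SSTTZSXTX

SSTTZSXTX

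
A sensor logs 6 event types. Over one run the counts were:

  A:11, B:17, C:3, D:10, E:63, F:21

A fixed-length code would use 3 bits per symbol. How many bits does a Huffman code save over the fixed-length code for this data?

113

Fixed-length: 3 bits × 125 symbols = 375 bits.
Huffman merges:
C(3) + D(10) → 13
A(11) + 13 → 24
B(17) + F(21) → 38
24 + 38 → 62
62 + E(63) → 125
Huffman total = 13 + 24 + 38 + 62 + 125 = 262 bits.
Saving = 375 − 262 = 113 bits.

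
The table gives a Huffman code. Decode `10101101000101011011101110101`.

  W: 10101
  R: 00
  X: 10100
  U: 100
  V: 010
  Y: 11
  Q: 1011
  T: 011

Read left to right; each codeword is recognised as soon as it completes (prefix code):
  10101→W | 10100→X | 010→V | 1011→Q | 011→T | 1011→Q | 10101→W
Decoded message: WXVQTQW

WXVQTQW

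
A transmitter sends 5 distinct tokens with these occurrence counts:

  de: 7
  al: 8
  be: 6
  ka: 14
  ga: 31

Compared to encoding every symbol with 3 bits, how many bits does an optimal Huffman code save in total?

63

Fixed-length: 3 bits × 66 symbols = 198 bits.
Huffman merges:
combine be(6), de(7) → 13
combine al(8), 13 → 21
combine ka(14), 21 → 35
combine ga(31), 35 → 66
Huffman total = 13 + 21 + 35 + 66 = 135 bits.
Saving = 198 − 135 = 63 bits.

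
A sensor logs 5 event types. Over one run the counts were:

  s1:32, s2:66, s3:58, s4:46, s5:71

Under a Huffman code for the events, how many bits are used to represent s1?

3

Build the tree from the bottom:
merge s1(32) and s4(46): 78
merge s3(58) and s2(66): 124
merge s5(71) and 78: 149
merge 124 and 149: 273
s1's leaf is at depth 3, giving a 3-bit codeword.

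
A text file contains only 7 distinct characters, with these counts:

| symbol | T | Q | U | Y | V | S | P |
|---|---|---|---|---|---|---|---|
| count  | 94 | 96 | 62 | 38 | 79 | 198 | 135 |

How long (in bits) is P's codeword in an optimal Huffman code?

Huffman merges, smallest pair first:
combine Y(38), U(62) → 100
combine V(79), T(94) → 173
combine Q(96), 100 → 196
combine P(135), 173 → 308
combine 196, S(198) → 394
combine 308, 394 → 702
P sits 2 levels below the root, so its codeword is 2 bits.

2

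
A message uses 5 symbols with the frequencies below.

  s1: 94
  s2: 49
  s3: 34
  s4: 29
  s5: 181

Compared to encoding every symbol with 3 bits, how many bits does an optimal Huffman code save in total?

Fixed-length: 3 bits × 387 symbols = 1161 bits.
Huffman merges:
s4(29) + s3(34) → 63
s2(49) + 63 → 112
s1(94) + 112 → 206
s5(181) + 206 → 387
Huffman total = 63 + 112 + 206 + 387 = 768 bits.
Saving = 1161 − 768 = 393 bits.

393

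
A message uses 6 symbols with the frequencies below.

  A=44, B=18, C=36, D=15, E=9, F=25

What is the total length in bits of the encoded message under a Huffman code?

Merge the two smallest weights repeatedly:
combine E(9), D(15) → 24
combine B(18), 24 → 42
combine F(25), C(36) → 61
combine 42, A(44) → 86
combine 61, 86 → 147
The encoded length is the sum of every internal node's weight: 24 + 42 + 61 + 86 + 147 = 360 bits.

360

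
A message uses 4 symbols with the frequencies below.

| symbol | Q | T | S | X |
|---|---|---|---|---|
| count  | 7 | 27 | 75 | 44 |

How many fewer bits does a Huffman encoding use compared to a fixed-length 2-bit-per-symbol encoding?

Fixed-length: 2 bits × 153 symbols = 306 bits.
Huffman merges:
merge Q(7) and T(27): 34
merge 34 and X(44): 78
merge S(75) and 78: 153
Huffman total = 34 + 78 + 153 = 265 bits.
Saving = 306 − 265 = 41 bits.

41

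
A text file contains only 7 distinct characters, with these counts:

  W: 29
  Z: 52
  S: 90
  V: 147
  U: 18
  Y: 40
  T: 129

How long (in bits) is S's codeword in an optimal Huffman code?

2

Build the tree from the bottom:
combine U(18), W(29) → 47
combine Y(40), 47 → 87
combine Z(52), 87 → 139
combine S(90), T(129) → 219
combine 139, V(147) → 286
combine 219, 286 → 505
The subtree containing S is merged 2 times, so code length = 2.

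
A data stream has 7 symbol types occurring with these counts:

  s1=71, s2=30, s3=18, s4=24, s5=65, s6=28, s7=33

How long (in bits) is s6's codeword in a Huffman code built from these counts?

3

Huffman merges, smallest pair first:
combine s3(18), s4(24) → 42
combine s6(28), s2(30) → 58
combine s7(33), 42 → 75
combine 58, s5(65) → 123
combine s1(71), 75 → 146
combine 123, 146 → 269
s6 sits 3 levels below the root, so its codeword is 3 bits.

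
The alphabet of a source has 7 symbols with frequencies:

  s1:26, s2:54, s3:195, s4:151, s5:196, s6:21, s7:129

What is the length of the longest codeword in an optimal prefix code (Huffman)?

Merge the two lowest-weight nodes at each step:
s6(21) + s1(26) → 47
47 + s2(54) → 101
101 + s7(129) → 230
s4(151) + s3(195) → 346
s5(196) + 230 → 426
346 + 426 → 772
The first pair merged (s6, s1) ends up deepest, at depth 5.

5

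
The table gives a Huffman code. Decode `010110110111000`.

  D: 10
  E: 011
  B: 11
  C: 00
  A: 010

ABEEDC

Read left to right; each codeword is recognised as soon as it completes (prefix code):
  010→A | 11→B | 011→E | 011→E | 10→D | 00→C
Decoded message: ABEEDC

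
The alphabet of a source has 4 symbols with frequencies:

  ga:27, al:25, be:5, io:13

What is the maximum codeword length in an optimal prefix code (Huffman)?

Merge the two lowest-weight nodes at each step:
combine be(5), io(13) → 18
combine 18, al(25) → 43
combine ga(27), 43 → 70
Maximum depth reached is 3.

3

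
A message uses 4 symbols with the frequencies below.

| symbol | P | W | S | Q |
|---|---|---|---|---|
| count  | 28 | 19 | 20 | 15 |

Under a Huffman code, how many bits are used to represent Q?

Build the tree from the bottom:
combine Q(15), W(19) → 34
combine S(20), P(28) → 48
combine 34, 48 → 82
The subtree containing Q is merged 2 times, so code length = 2.

2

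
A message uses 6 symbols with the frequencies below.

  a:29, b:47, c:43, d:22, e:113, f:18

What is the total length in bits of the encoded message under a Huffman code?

Merge the two smallest weights repeatedly:
f(18) + d(22) → 40
a(29) + 40 → 69
c(43) + b(47) → 90
69 + 90 → 159
e(113) + 159 → 272
Total encoded bits = sum of merged weights = 40 + 69 + 90 + 159 + 272 = 630.

630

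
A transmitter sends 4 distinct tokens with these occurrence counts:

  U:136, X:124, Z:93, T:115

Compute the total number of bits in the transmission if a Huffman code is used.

936

Merge the two smallest weights repeatedly:
combine Z(93), T(115) → 208
combine X(124), U(136) → 260
combine 208, 260 → 468
Total encoded bits = sum of merged weights = 208 + 260 + 468 = 936.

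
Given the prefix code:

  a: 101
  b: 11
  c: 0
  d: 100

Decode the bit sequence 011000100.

cbcccd

Read left to right; each codeword is recognised as soon as it completes (prefix code):
  0→c | 11→b | 0→c | 0→c | 0→c | 100→d
Decoded message: cbcccd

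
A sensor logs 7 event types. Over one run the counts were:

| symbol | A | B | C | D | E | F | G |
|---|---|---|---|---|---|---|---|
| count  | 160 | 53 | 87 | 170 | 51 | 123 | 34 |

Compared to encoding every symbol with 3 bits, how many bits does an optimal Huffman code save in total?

Fixed-length: 3 bits × 678 symbols = 2034 bits.
Huffman merges:
combine G(34), E(51) → 85
combine B(53), 85 → 138
combine C(87), F(123) → 210
combine 138, A(160) → 298
combine D(170), 210 → 380
combine 298, 380 → 678
Huffman total = 85 + 138 + 210 + 298 + 380 + 678 = 1789 bits.
Saving = 2034 − 1789 = 245 bits.

245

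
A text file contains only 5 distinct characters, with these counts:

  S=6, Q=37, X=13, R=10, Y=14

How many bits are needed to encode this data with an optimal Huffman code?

Build the Huffman tree bottom-up:
combine S(6), R(10) → 16
combine X(13), Y(14) → 27
combine 16, 27 → 43
combine Q(37), 43 → 80
The encoded length is the sum of every internal node's weight: 16 + 27 + 43 + 80 = 166 bits.

166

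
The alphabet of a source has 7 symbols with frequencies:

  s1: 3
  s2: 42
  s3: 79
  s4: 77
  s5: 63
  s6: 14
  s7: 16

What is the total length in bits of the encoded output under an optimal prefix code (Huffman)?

713

Build the Huffman tree bottom-up:
combine s1(3), s6(14) → 17
combine s7(16), 17 → 33
combine 33, s2(42) → 75
combine s5(63), 75 → 138
combine s4(77), s3(79) → 156
combine 138, 156 → 294
Each symbol's bit-cost is frequency × depth; summing gives 713 bits (equivalently 17 + 33 + 75 + 138 + 156 + 294).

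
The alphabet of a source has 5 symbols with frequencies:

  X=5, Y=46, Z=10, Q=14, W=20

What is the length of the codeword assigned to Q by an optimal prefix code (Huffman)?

3

Repeatedly merge the two smallest:
combine X(5), Z(10) → 15
combine Q(14), 15 → 29
combine W(20), 29 → 49
combine Y(46), 49 → 95
Q sits 3 levels below the root, so its codeword is 3 bits.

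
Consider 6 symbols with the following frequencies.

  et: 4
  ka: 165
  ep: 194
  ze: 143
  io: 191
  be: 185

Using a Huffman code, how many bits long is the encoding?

2223

Build the Huffman tree bottom-up:
merge et(4) and ze(143): 147
merge 147 and ka(165): 312
merge be(185) and io(191): 376
merge ep(194) and 312: 506
merge 376 and 506: 882
The encoded length is the sum of every internal node's weight: 147 + 312 + 376 + 506 + 882 = 2223 bits.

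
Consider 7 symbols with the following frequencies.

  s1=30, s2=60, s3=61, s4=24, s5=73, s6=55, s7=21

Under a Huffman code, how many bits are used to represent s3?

2

Repeatedly merge the two smallest:
s7(21) + s4(24) → 45
s1(30) + 45 → 75
s6(55) + s2(60) → 115
s3(61) + s5(73) → 134
75 + 115 → 190
134 + 190 → 324
The subtree containing s3 is merged 2 times, so code length = 2.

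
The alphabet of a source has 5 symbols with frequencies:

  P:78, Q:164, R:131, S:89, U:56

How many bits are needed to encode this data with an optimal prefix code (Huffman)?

1170

Greedily combine the two least-frequent nodes:
combine U(56), P(78) → 134
combine S(89), R(131) → 220
combine 134, Q(164) → 298
combine 220, 298 → 518
Total encoded bits = sum of merged weights = 134 + 220 + 298 + 518 = 1170.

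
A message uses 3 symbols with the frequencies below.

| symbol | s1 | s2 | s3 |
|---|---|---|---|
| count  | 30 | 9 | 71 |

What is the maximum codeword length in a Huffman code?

Merge the two lowest-weight nodes at each step:
merge s2(9) and s1(30): 39
merge 39 and s3(71): 110
The rarest symbols sit at the bottom; the longest codeword is 2 bits.

2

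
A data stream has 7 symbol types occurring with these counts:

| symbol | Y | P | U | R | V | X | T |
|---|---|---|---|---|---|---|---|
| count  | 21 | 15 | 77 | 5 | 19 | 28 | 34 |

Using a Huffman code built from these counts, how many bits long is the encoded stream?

502

Merge the two smallest weights repeatedly:
R(5) + P(15) → 20
V(19) + 20 → 39
Y(21) + X(28) → 49
T(34) + 39 → 73
49 + 73 → 122
U(77) + 122 → 199
Total encoded bits = sum of merged weights = 20 + 39 + 49 + 73 + 122 + 199 = 502.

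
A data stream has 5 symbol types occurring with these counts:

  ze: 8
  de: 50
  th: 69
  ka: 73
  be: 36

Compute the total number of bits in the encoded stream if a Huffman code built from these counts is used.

Build the Huffman tree bottom-up:
combine ze(8), be(36) → 44
combine 44, de(50) → 94
combine th(69), ka(73) → 142
combine 94, 142 → 236
The encoded length is the sum of every internal node's weight: 44 + 94 + 142 + 236 = 516 bits.

516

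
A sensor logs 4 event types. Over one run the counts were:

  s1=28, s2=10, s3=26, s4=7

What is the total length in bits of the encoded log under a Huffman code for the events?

Greedily combine the two least-frequent nodes:
s4(7) + s2(10) → 17
17 + s3(26) → 43
s1(28) + 43 → 71
The encoded length is the sum of every internal node's weight: 17 + 43 + 71 = 131 bits.

131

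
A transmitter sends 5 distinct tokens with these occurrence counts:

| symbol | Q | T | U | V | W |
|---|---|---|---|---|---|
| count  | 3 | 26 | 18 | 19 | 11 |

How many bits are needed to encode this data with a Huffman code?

Greedily combine the two least-frequent nodes:
merge Q(3) and W(11): 14
merge 14 and U(18): 32
merge V(19) and T(26): 45
merge 32 and 45: 77
Each symbol's bit-cost is frequency × depth; summing gives 168 bits (equivalently 14 + 32 + 45 + 77).

168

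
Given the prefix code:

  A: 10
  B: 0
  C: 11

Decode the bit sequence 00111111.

Read left to right; each codeword is recognised as soon as it completes (prefix code):
  0→B | 0→B | 11→C | 11→C | 11→C
Decoded message: BBCCC

BBCCC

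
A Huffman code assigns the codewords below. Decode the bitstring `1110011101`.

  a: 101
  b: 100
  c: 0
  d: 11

dbda

Read left to right; each codeword is recognised as soon as it completes (prefix code):
  11→d | 100→b | 11→d | 101→a
Decoded message: dbda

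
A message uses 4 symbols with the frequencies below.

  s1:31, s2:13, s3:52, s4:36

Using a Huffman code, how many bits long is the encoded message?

Greedily combine the two least-frequent nodes:
combine s2(13), s1(31) → 44
combine s4(36), 44 → 80
combine s3(52), 80 → 132
Each symbol's bit-cost is frequency × depth; summing gives 256 bits (equivalently 44 + 80 + 132).

256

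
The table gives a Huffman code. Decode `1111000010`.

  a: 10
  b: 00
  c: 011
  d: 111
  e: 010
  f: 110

dabe

Read left to right; each codeword is recognised as soon as it completes (prefix code):
  111→d | 10→a | 00→b | 010→e
Decoded message: dabe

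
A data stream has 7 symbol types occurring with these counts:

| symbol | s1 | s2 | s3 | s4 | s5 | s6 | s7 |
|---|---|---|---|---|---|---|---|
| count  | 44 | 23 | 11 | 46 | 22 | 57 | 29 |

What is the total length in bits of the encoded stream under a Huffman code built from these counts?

Build the Huffman tree bottom-up:
combine s3(11), s5(22) → 33
combine s2(23), s7(29) → 52
combine 33, s1(44) → 77
combine s4(46), 52 → 98
combine s6(57), 77 → 134
combine 98, 134 → 232
Each symbol's bit-cost is frequency × depth; summing gives 626 bits (equivalently 33 + 52 + 77 + 98 + 134 + 232).

626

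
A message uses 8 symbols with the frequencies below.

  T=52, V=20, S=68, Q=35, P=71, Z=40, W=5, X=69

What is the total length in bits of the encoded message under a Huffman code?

Merge the two smallest weights repeatedly:
W(5) + V(20) → 25
25 + Q(35) → 60
Z(40) + T(52) → 92
60 + S(68) → 128
X(69) + P(71) → 140
92 + 128 → 220
140 + 220 → 360
Each symbol's bit-cost is frequency × depth; summing gives 1025 bits (equivalently 25 + 60 + 92 + 128 + 140 + 220 + 360).

1025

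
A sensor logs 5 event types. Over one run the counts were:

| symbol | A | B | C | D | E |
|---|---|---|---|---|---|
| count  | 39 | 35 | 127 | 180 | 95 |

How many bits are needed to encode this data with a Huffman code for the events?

Build the Huffman tree bottom-up:
B(35) + A(39) → 74
74 + E(95) → 169
C(127) + 169 → 296
D(180) + 296 → 476
The encoded length is the sum of every internal node's weight: 74 + 169 + 296 + 476 = 1015 bits.

1015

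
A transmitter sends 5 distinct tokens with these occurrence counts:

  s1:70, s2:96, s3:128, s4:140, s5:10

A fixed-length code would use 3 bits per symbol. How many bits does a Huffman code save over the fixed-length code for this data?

364

Fixed-length: 3 bits × 444 symbols = 1332 bits.
Huffman merges:
s5(10) + s1(70) → 80
80 + s2(96) → 176
s3(128) + s4(140) → 268
176 + 268 → 444
Huffman total = 80 + 176 + 268 + 444 = 968 bits.
Saving = 1332 − 968 = 364 bits.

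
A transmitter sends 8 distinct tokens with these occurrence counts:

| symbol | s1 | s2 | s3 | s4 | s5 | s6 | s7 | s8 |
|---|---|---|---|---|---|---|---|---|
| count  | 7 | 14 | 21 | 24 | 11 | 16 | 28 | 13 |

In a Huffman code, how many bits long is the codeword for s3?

3

Huffman merges, smallest pair first:
merge s1(7) and s5(11): 18
merge s8(13) and s2(14): 27
merge s6(16) and 18: 34
merge s3(21) and s4(24): 45
merge 27 and s7(28): 55
merge 34 and 45: 79
merge 55 and 79: 134
s3's leaf is at depth 3, giving a 3-bit codeword.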